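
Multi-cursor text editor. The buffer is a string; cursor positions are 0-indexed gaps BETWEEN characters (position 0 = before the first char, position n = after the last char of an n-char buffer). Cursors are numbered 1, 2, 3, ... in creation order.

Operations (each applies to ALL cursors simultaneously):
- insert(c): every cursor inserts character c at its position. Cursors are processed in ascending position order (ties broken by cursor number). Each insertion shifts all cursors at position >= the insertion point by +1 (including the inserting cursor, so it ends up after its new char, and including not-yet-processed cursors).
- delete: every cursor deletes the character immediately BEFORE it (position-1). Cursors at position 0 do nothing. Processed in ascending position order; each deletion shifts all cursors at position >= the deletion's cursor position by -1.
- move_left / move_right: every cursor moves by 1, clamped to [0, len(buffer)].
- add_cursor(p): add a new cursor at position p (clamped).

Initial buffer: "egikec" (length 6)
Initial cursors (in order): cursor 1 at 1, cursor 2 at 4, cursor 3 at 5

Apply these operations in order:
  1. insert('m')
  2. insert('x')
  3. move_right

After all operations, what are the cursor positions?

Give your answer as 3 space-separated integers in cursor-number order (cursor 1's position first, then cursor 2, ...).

Answer: 4 9 12

Derivation:
After op 1 (insert('m')): buffer="emgikmemc" (len 9), cursors c1@2 c2@6 c3@8, authorship .1...2.3.
After op 2 (insert('x')): buffer="emxgikmxemxc" (len 12), cursors c1@3 c2@8 c3@11, authorship .11...22.33.
After op 3 (move_right): buffer="emxgikmxemxc" (len 12), cursors c1@4 c2@9 c3@12, authorship .11...22.33.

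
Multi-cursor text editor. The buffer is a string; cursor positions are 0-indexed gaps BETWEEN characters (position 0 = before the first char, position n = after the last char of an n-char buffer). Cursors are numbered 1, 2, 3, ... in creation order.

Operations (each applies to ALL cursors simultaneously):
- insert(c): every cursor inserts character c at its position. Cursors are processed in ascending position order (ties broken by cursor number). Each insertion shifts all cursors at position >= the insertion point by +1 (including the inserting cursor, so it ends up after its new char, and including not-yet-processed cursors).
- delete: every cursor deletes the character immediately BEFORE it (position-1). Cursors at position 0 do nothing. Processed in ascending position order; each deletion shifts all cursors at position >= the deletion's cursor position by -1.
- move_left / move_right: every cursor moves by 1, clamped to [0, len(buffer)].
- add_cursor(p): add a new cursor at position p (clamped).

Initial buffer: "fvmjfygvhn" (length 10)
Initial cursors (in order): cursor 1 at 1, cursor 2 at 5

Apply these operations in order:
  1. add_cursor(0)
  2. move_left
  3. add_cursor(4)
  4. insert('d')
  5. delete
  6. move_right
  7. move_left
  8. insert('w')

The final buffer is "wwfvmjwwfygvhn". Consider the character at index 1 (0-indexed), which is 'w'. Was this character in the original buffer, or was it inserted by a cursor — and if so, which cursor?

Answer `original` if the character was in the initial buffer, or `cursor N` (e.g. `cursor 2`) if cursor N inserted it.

After op 1 (add_cursor(0)): buffer="fvmjfygvhn" (len 10), cursors c3@0 c1@1 c2@5, authorship ..........
After op 2 (move_left): buffer="fvmjfygvhn" (len 10), cursors c1@0 c3@0 c2@4, authorship ..........
After op 3 (add_cursor(4)): buffer="fvmjfygvhn" (len 10), cursors c1@0 c3@0 c2@4 c4@4, authorship ..........
After op 4 (insert('d')): buffer="ddfvmjddfygvhn" (len 14), cursors c1@2 c3@2 c2@8 c4@8, authorship 13....24......
After op 5 (delete): buffer="fvmjfygvhn" (len 10), cursors c1@0 c3@0 c2@4 c4@4, authorship ..........
After op 6 (move_right): buffer="fvmjfygvhn" (len 10), cursors c1@1 c3@1 c2@5 c4@5, authorship ..........
After op 7 (move_left): buffer="fvmjfygvhn" (len 10), cursors c1@0 c3@0 c2@4 c4@4, authorship ..........
After op 8 (insert('w')): buffer="wwfvmjwwfygvhn" (len 14), cursors c1@2 c3@2 c2@8 c4@8, authorship 13....24......
Authorship (.=original, N=cursor N): 1 3 . . . . 2 4 . . . . . .
Index 1: author = 3

Answer: cursor 3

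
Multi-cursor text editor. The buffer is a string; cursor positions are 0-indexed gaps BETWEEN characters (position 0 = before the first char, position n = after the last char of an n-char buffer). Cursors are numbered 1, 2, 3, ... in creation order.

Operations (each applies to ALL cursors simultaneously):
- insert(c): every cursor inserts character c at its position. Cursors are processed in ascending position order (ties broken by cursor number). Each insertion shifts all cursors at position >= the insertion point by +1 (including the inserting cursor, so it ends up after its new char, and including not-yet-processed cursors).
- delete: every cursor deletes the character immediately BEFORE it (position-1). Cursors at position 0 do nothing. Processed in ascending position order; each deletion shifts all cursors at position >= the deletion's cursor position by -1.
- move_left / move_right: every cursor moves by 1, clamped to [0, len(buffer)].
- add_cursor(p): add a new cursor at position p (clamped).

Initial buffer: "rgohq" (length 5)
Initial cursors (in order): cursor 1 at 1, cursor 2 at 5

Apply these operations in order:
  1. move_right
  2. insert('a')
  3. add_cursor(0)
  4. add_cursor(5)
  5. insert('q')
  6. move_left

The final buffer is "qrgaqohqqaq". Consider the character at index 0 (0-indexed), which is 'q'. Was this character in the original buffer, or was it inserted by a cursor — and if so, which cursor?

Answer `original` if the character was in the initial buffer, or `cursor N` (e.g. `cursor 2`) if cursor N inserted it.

After op 1 (move_right): buffer="rgohq" (len 5), cursors c1@2 c2@5, authorship .....
After op 2 (insert('a')): buffer="rgaohqa" (len 7), cursors c1@3 c2@7, authorship ..1...2
After op 3 (add_cursor(0)): buffer="rgaohqa" (len 7), cursors c3@0 c1@3 c2@7, authorship ..1...2
After op 4 (add_cursor(5)): buffer="rgaohqa" (len 7), cursors c3@0 c1@3 c4@5 c2@7, authorship ..1...2
After op 5 (insert('q')): buffer="qrgaqohqqaq" (len 11), cursors c3@1 c1@5 c4@8 c2@11, authorship 3..11..4.22
After op 6 (move_left): buffer="qrgaqohqqaq" (len 11), cursors c3@0 c1@4 c4@7 c2@10, authorship 3..11..4.22
Authorship (.=original, N=cursor N): 3 . . 1 1 . . 4 . 2 2
Index 0: author = 3

Answer: cursor 3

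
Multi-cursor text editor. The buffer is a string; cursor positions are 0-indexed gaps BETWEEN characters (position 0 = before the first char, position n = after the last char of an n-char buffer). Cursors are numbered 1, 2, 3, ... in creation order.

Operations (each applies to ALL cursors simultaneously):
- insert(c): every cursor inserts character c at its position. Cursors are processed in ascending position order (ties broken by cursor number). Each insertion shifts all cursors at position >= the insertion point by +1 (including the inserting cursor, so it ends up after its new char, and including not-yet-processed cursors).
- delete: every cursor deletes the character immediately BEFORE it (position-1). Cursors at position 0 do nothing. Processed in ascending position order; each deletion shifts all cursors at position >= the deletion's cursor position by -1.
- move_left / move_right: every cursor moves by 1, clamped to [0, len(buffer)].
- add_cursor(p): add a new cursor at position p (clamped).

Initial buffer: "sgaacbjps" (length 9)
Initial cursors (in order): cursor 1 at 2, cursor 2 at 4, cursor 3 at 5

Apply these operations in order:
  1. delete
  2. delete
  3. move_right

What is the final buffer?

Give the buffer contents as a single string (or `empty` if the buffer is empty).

Answer: bjps

Derivation:
After op 1 (delete): buffer="sabjps" (len 6), cursors c1@1 c2@2 c3@2, authorship ......
After op 2 (delete): buffer="bjps" (len 4), cursors c1@0 c2@0 c3@0, authorship ....
After op 3 (move_right): buffer="bjps" (len 4), cursors c1@1 c2@1 c3@1, authorship ....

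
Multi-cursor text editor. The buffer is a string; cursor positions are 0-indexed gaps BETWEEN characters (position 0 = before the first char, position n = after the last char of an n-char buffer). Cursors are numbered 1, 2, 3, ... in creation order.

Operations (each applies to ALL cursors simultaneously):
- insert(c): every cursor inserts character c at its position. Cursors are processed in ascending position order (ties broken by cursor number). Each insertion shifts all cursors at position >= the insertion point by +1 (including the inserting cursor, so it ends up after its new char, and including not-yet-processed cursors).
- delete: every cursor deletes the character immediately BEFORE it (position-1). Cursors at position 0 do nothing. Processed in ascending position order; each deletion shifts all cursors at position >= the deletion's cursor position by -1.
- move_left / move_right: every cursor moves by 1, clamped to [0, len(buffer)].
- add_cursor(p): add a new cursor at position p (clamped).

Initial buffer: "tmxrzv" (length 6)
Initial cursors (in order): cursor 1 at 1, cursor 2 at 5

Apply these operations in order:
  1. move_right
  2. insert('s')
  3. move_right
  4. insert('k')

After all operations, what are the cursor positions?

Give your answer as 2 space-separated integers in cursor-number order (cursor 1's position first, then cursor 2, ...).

After op 1 (move_right): buffer="tmxrzv" (len 6), cursors c1@2 c2@6, authorship ......
After op 2 (insert('s')): buffer="tmsxrzvs" (len 8), cursors c1@3 c2@8, authorship ..1....2
After op 3 (move_right): buffer="tmsxrzvs" (len 8), cursors c1@4 c2@8, authorship ..1....2
After op 4 (insert('k')): buffer="tmsxkrzvsk" (len 10), cursors c1@5 c2@10, authorship ..1.1...22

Answer: 5 10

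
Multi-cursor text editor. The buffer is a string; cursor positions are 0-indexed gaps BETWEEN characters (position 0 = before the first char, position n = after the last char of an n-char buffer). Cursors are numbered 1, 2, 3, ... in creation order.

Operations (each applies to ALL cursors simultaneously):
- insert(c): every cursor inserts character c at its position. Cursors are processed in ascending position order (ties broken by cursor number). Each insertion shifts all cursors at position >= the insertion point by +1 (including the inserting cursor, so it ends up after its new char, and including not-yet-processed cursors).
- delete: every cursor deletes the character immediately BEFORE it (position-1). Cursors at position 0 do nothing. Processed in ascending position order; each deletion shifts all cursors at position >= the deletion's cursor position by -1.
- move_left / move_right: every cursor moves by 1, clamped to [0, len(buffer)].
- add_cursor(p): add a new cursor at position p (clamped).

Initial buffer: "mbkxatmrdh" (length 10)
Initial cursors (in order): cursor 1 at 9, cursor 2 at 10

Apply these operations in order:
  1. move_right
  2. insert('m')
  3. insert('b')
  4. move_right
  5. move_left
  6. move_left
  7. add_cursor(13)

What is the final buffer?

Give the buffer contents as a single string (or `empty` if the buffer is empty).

Answer: mbkxatmrdhmmbb

Derivation:
After op 1 (move_right): buffer="mbkxatmrdh" (len 10), cursors c1@10 c2@10, authorship ..........
After op 2 (insert('m')): buffer="mbkxatmrdhmm" (len 12), cursors c1@12 c2@12, authorship ..........12
After op 3 (insert('b')): buffer="mbkxatmrdhmmbb" (len 14), cursors c1@14 c2@14, authorship ..........1212
After op 4 (move_right): buffer="mbkxatmrdhmmbb" (len 14), cursors c1@14 c2@14, authorship ..........1212
After op 5 (move_left): buffer="mbkxatmrdhmmbb" (len 14), cursors c1@13 c2@13, authorship ..........1212
After op 6 (move_left): buffer="mbkxatmrdhmmbb" (len 14), cursors c1@12 c2@12, authorship ..........1212
After op 7 (add_cursor(13)): buffer="mbkxatmrdhmmbb" (len 14), cursors c1@12 c2@12 c3@13, authorship ..........1212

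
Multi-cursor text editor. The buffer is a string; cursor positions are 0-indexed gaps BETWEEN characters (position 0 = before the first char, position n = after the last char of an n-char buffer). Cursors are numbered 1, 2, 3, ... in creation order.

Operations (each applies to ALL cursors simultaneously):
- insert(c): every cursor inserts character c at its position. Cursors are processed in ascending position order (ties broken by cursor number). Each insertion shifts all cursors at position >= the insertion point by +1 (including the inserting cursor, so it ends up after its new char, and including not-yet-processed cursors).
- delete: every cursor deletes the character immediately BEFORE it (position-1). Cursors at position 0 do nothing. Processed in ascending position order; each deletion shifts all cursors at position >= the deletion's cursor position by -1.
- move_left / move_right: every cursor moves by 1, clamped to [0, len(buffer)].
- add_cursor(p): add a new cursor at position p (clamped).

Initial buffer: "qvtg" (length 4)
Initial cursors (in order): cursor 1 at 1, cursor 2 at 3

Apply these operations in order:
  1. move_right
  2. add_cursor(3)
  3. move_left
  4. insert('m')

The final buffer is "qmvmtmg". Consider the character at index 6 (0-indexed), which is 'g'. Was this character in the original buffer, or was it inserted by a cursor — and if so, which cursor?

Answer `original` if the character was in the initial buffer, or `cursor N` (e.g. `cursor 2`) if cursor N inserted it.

After op 1 (move_right): buffer="qvtg" (len 4), cursors c1@2 c2@4, authorship ....
After op 2 (add_cursor(3)): buffer="qvtg" (len 4), cursors c1@2 c3@3 c2@4, authorship ....
After op 3 (move_left): buffer="qvtg" (len 4), cursors c1@1 c3@2 c2@3, authorship ....
After op 4 (insert('m')): buffer="qmvmtmg" (len 7), cursors c1@2 c3@4 c2@6, authorship .1.3.2.
Authorship (.=original, N=cursor N): . 1 . 3 . 2 .
Index 6: author = original

Answer: original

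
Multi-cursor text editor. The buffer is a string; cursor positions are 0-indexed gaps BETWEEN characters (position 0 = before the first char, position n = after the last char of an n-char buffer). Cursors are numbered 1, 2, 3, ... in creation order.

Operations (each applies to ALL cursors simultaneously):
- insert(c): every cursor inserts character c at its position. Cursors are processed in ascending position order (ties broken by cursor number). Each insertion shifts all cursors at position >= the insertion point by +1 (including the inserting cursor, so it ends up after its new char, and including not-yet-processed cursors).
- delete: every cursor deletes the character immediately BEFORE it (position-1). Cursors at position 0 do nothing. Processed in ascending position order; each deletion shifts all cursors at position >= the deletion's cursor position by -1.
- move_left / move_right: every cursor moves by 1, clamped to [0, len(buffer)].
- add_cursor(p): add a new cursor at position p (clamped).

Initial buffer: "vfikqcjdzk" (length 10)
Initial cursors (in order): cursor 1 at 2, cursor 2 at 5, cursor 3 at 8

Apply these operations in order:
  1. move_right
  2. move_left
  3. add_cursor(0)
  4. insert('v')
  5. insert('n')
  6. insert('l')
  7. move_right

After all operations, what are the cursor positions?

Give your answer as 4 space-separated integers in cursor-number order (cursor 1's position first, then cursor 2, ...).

After op 1 (move_right): buffer="vfikqcjdzk" (len 10), cursors c1@3 c2@6 c3@9, authorship ..........
After op 2 (move_left): buffer="vfikqcjdzk" (len 10), cursors c1@2 c2@5 c3@8, authorship ..........
After op 3 (add_cursor(0)): buffer="vfikqcjdzk" (len 10), cursors c4@0 c1@2 c2@5 c3@8, authorship ..........
After op 4 (insert('v')): buffer="vvfvikqvcjdvzk" (len 14), cursors c4@1 c1@4 c2@8 c3@12, authorship 4..1...2...3..
After op 5 (insert('n')): buffer="vnvfvnikqvncjdvnzk" (len 18), cursors c4@2 c1@6 c2@11 c3@16, authorship 44..11...22...33..
After op 6 (insert('l')): buffer="vnlvfvnlikqvnlcjdvnlzk" (len 22), cursors c4@3 c1@8 c2@14 c3@20, authorship 444..111...222...333..
After op 7 (move_right): buffer="vnlvfvnlikqvnlcjdvnlzk" (len 22), cursors c4@4 c1@9 c2@15 c3@21, authorship 444..111...222...333..

Answer: 9 15 21 4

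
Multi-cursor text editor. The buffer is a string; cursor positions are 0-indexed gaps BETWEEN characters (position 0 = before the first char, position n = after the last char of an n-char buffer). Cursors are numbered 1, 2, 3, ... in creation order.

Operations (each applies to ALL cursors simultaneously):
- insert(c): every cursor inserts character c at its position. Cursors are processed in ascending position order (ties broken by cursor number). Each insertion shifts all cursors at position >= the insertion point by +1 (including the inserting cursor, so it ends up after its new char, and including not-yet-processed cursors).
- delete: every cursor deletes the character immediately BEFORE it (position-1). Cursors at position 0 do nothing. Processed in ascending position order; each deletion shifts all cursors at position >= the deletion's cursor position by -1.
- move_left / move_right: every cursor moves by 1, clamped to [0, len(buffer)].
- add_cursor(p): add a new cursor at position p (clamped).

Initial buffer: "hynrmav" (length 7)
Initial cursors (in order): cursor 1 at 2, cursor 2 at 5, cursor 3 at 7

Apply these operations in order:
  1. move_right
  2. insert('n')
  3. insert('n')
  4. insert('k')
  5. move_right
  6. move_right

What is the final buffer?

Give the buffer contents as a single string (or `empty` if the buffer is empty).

After op 1 (move_right): buffer="hynrmav" (len 7), cursors c1@3 c2@6 c3@7, authorship .......
After op 2 (insert('n')): buffer="hynnrmanvn" (len 10), cursors c1@4 c2@8 c3@10, authorship ...1...2.3
After op 3 (insert('n')): buffer="hynnnrmannvnn" (len 13), cursors c1@5 c2@10 c3@13, authorship ...11...22.33
After op 4 (insert('k')): buffer="hynnnkrmannkvnnk" (len 16), cursors c1@6 c2@12 c3@16, authorship ...111...222.333
After op 5 (move_right): buffer="hynnnkrmannkvnnk" (len 16), cursors c1@7 c2@13 c3@16, authorship ...111...222.333
After op 6 (move_right): buffer="hynnnkrmannkvnnk" (len 16), cursors c1@8 c2@14 c3@16, authorship ...111...222.333

Answer: hynnnkrmannkvnnk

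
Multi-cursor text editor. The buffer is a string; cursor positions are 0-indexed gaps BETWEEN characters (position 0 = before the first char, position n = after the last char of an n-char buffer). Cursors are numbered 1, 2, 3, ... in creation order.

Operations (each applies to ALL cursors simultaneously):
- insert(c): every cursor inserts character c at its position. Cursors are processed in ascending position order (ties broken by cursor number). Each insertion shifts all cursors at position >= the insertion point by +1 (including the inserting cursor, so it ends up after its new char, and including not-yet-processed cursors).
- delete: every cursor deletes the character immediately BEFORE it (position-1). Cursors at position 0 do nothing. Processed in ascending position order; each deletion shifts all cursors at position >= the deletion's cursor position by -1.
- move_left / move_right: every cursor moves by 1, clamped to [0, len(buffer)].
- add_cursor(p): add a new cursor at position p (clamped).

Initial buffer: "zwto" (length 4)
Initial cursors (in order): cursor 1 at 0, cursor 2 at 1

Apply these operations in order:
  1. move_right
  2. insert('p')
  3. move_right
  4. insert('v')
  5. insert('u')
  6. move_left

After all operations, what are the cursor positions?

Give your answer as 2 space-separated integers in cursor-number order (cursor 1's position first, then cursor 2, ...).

After op 1 (move_right): buffer="zwto" (len 4), cursors c1@1 c2@2, authorship ....
After op 2 (insert('p')): buffer="zpwpto" (len 6), cursors c1@2 c2@4, authorship .1.2..
After op 3 (move_right): buffer="zpwpto" (len 6), cursors c1@3 c2@5, authorship .1.2..
After op 4 (insert('v')): buffer="zpwvptvo" (len 8), cursors c1@4 c2@7, authorship .1.12.2.
After op 5 (insert('u')): buffer="zpwvuptvuo" (len 10), cursors c1@5 c2@9, authorship .1.112.22.
After op 6 (move_left): buffer="zpwvuptvuo" (len 10), cursors c1@4 c2@8, authorship .1.112.22.

Answer: 4 8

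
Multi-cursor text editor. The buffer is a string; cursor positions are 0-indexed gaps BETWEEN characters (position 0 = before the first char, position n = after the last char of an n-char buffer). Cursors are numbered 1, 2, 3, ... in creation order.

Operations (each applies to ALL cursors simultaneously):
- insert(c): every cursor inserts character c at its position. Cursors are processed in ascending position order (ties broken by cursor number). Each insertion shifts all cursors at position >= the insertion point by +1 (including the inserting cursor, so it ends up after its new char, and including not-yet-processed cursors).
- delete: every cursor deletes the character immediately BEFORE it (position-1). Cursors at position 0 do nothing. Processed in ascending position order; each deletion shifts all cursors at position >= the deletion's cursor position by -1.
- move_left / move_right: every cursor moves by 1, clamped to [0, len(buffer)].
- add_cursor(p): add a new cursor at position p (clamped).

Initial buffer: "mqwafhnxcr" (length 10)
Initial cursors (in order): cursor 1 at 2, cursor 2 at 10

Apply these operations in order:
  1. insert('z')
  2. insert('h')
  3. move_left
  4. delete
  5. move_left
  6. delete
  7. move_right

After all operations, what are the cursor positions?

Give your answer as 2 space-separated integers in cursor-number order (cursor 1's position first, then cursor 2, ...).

After op 1 (insert('z')): buffer="mqzwafhnxcrz" (len 12), cursors c1@3 c2@12, authorship ..1........2
After op 2 (insert('h')): buffer="mqzhwafhnxcrzh" (len 14), cursors c1@4 c2@14, authorship ..11........22
After op 3 (move_left): buffer="mqzhwafhnxcrzh" (len 14), cursors c1@3 c2@13, authorship ..11........22
After op 4 (delete): buffer="mqhwafhnxcrh" (len 12), cursors c1@2 c2@11, authorship ..1........2
After op 5 (move_left): buffer="mqhwafhnxcrh" (len 12), cursors c1@1 c2@10, authorship ..1........2
After op 6 (delete): buffer="qhwafhnxrh" (len 10), cursors c1@0 c2@8, authorship .1.......2
After op 7 (move_right): buffer="qhwafhnxrh" (len 10), cursors c1@1 c2@9, authorship .1.......2

Answer: 1 9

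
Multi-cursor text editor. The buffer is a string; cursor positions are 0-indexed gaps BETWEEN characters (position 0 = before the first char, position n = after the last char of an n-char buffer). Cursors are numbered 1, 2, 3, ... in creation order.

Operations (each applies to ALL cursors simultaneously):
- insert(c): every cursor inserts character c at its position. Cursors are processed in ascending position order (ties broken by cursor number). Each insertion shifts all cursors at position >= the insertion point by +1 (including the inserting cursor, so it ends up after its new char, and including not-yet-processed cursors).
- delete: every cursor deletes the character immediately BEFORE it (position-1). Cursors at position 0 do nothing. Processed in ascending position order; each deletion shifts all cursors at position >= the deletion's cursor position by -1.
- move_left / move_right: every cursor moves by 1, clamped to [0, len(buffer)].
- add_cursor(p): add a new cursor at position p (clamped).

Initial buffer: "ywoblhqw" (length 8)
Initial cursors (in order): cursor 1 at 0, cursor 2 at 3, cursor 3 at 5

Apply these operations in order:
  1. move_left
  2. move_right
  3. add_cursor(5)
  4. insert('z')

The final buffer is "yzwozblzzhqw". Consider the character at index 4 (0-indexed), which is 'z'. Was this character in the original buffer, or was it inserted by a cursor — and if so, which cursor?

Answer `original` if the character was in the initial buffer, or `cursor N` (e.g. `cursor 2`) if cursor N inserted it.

Answer: cursor 2

Derivation:
After op 1 (move_left): buffer="ywoblhqw" (len 8), cursors c1@0 c2@2 c3@4, authorship ........
After op 2 (move_right): buffer="ywoblhqw" (len 8), cursors c1@1 c2@3 c3@5, authorship ........
After op 3 (add_cursor(5)): buffer="ywoblhqw" (len 8), cursors c1@1 c2@3 c3@5 c4@5, authorship ........
After op 4 (insert('z')): buffer="yzwozblzzhqw" (len 12), cursors c1@2 c2@5 c3@9 c4@9, authorship .1..2..34...
Authorship (.=original, N=cursor N): . 1 . . 2 . . 3 4 . . .
Index 4: author = 2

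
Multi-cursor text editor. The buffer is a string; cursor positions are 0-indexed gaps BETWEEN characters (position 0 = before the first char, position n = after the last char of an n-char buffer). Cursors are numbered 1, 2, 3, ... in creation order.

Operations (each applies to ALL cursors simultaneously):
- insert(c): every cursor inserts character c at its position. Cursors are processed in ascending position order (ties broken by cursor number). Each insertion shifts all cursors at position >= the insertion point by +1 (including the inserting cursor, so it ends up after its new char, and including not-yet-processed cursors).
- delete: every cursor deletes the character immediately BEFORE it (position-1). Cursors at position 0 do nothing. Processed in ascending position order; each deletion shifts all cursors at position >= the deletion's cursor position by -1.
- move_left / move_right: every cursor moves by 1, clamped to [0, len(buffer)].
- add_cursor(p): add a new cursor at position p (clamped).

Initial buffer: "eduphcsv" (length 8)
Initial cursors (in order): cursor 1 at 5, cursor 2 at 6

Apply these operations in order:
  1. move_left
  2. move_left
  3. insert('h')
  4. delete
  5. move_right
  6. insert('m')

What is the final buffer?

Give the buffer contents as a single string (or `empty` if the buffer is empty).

After op 1 (move_left): buffer="eduphcsv" (len 8), cursors c1@4 c2@5, authorship ........
After op 2 (move_left): buffer="eduphcsv" (len 8), cursors c1@3 c2@4, authorship ........
After op 3 (insert('h')): buffer="eduhphhcsv" (len 10), cursors c1@4 c2@6, authorship ...1.2....
After op 4 (delete): buffer="eduphcsv" (len 8), cursors c1@3 c2@4, authorship ........
After op 5 (move_right): buffer="eduphcsv" (len 8), cursors c1@4 c2@5, authorship ........
After op 6 (insert('m')): buffer="edupmhmcsv" (len 10), cursors c1@5 c2@7, authorship ....1.2...

Answer: edupmhmcsv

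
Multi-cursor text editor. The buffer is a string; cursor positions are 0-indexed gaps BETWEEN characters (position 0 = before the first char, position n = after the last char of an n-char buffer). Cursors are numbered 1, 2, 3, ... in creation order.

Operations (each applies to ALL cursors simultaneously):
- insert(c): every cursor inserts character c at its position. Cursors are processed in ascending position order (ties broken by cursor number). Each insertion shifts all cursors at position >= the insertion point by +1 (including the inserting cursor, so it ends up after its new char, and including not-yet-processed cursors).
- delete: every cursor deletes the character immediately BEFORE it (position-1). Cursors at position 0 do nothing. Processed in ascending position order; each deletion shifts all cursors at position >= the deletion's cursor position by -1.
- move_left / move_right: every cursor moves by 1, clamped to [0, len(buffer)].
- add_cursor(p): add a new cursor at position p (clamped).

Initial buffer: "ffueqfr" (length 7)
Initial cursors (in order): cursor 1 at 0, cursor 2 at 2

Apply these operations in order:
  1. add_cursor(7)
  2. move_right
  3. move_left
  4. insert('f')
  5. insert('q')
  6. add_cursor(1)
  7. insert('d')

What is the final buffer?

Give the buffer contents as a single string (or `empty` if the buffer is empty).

Answer: fdqdfffqdueqffqdr

Derivation:
After op 1 (add_cursor(7)): buffer="ffueqfr" (len 7), cursors c1@0 c2@2 c3@7, authorship .......
After op 2 (move_right): buffer="ffueqfr" (len 7), cursors c1@1 c2@3 c3@7, authorship .......
After op 3 (move_left): buffer="ffueqfr" (len 7), cursors c1@0 c2@2 c3@6, authorship .......
After op 4 (insert('f')): buffer="ffffueqffr" (len 10), cursors c1@1 c2@4 c3@9, authorship 1..2....3.
After op 5 (insert('q')): buffer="fqfffqueqffqr" (len 13), cursors c1@2 c2@6 c3@12, authorship 11..22....33.
After op 6 (add_cursor(1)): buffer="fqfffqueqffqr" (len 13), cursors c4@1 c1@2 c2@6 c3@12, authorship 11..22....33.
After op 7 (insert('d')): buffer="fdqdfffqdueqffqdr" (len 17), cursors c4@2 c1@4 c2@9 c3@16, authorship 1411..222....333.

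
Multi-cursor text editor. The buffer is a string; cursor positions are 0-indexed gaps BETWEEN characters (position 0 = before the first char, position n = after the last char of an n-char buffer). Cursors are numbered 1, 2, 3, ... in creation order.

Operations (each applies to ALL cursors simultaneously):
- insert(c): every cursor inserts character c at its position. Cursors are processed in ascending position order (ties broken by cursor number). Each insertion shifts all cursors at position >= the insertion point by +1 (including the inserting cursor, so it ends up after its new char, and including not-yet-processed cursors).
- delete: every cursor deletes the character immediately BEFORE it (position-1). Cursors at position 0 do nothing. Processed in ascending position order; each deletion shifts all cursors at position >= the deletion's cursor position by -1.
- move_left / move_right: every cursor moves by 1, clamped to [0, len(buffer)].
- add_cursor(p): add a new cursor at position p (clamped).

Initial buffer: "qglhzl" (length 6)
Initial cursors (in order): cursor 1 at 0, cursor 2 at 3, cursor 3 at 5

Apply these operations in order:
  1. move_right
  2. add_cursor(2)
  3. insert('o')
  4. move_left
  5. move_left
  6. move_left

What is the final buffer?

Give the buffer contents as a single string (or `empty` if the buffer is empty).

Answer: qogolhozlo

Derivation:
After op 1 (move_right): buffer="qglhzl" (len 6), cursors c1@1 c2@4 c3@6, authorship ......
After op 2 (add_cursor(2)): buffer="qglhzl" (len 6), cursors c1@1 c4@2 c2@4 c3@6, authorship ......
After op 3 (insert('o')): buffer="qogolhozlo" (len 10), cursors c1@2 c4@4 c2@7 c3@10, authorship .1.4..2..3
After op 4 (move_left): buffer="qogolhozlo" (len 10), cursors c1@1 c4@3 c2@6 c3@9, authorship .1.4..2..3
After op 5 (move_left): buffer="qogolhozlo" (len 10), cursors c1@0 c4@2 c2@5 c3@8, authorship .1.4..2..3
After op 6 (move_left): buffer="qogolhozlo" (len 10), cursors c1@0 c4@1 c2@4 c3@7, authorship .1.4..2..3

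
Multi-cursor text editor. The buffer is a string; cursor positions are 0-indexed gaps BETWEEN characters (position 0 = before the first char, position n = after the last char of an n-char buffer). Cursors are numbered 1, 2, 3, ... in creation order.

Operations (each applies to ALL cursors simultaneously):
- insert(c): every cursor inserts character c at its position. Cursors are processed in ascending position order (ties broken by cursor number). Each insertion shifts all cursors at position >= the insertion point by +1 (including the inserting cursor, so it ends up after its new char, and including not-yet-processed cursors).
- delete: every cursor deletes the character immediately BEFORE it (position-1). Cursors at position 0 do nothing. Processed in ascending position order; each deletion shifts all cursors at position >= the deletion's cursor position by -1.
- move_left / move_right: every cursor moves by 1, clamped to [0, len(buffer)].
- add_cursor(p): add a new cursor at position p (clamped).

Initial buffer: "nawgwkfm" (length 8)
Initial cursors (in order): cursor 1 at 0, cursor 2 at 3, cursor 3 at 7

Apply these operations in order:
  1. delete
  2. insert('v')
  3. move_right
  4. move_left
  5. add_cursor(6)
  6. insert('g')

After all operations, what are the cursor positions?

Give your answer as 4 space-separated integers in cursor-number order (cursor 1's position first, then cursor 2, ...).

Answer: 2 6 12 9

Derivation:
After op 1 (delete): buffer="nagwkm" (len 6), cursors c1@0 c2@2 c3@5, authorship ......
After op 2 (insert('v')): buffer="vnavgwkvm" (len 9), cursors c1@1 c2@4 c3@8, authorship 1..2...3.
After op 3 (move_right): buffer="vnavgwkvm" (len 9), cursors c1@2 c2@5 c3@9, authorship 1..2...3.
After op 4 (move_left): buffer="vnavgwkvm" (len 9), cursors c1@1 c2@4 c3@8, authorship 1..2...3.
After op 5 (add_cursor(6)): buffer="vnavgwkvm" (len 9), cursors c1@1 c2@4 c4@6 c3@8, authorship 1..2...3.
After op 6 (insert('g')): buffer="vgnavggwgkvgm" (len 13), cursors c1@2 c2@6 c4@9 c3@12, authorship 11..22..4.33.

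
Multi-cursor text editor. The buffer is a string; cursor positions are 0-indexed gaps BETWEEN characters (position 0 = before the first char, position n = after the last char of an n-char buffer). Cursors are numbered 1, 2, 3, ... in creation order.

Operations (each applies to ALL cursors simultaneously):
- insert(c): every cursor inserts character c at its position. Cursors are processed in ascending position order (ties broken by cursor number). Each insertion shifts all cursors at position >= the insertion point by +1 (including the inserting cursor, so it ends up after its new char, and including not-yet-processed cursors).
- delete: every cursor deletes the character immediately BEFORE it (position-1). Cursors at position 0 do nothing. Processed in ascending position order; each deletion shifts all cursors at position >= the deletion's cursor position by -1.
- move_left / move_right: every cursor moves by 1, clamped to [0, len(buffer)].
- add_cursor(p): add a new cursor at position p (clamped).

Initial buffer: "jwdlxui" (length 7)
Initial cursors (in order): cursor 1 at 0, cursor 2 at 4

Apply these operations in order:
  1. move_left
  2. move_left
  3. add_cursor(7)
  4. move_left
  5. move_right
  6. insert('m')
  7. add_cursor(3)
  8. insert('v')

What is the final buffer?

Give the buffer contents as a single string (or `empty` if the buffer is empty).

After op 1 (move_left): buffer="jwdlxui" (len 7), cursors c1@0 c2@3, authorship .......
After op 2 (move_left): buffer="jwdlxui" (len 7), cursors c1@0 c2@2, authorship .......
After op 3 (add_cursor(7)): buffer="jwdlxui" (len 7), cursors c1@0 c2@2 c3@7, authorship .......
After op 4 (move_left): buffer="jwdlxui" (len 7), cursors c1@0 c2@1 c3@6, authorship .......
After op 5 (move_right): buffer="jwdlxui" (len 7), cursors c1@1 c2@2 c3@7, authorship .......
After op 6 (insert('m')): buffer="jmwmdlxuim" (len 10), cursors c1@2 c2@4 c3@10, authorship .1.2.....3
After op 7 (add_cursor(3)): buffer="jmwmdlxuim" (len 10), cursors c1@2 c4@3 c2@4 c3@10, authorship .1.2.....3
After op 8 (insert('v')): buffer="jmvwvmvdlxuimv" (len 14), cursors c1@3 c4@5 c2@7 c3@14, authorship .11.422.....33

Answer: jmvwvmvdlxuimv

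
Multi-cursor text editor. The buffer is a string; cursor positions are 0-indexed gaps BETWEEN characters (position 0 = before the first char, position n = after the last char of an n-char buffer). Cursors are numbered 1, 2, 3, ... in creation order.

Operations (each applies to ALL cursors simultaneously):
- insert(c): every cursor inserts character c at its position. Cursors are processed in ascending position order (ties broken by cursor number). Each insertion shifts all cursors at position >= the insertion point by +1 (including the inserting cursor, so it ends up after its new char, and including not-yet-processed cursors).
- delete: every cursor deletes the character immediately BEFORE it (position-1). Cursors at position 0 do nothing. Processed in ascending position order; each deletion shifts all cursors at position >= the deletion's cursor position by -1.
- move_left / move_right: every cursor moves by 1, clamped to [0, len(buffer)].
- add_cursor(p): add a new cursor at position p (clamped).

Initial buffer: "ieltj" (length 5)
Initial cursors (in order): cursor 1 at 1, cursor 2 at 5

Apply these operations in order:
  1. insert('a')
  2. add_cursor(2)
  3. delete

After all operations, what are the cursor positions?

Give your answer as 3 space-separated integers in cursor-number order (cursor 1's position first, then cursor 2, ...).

Answer: 0 4 0

Derivation:
After op 1 (insert('a')): buffer="iaeltja" (len 7), cursors c1@2 c2@7, authorship .1....2
After op 2 (add_cursor(2)): buffer="iaeltja" (len 7), cursors c1@2 c3@2 c2@7, authorship .1....2
After op 3 (delete): buffer="eltj" (len 4), cursors c1@0 c3@0 c2@4, authorship ....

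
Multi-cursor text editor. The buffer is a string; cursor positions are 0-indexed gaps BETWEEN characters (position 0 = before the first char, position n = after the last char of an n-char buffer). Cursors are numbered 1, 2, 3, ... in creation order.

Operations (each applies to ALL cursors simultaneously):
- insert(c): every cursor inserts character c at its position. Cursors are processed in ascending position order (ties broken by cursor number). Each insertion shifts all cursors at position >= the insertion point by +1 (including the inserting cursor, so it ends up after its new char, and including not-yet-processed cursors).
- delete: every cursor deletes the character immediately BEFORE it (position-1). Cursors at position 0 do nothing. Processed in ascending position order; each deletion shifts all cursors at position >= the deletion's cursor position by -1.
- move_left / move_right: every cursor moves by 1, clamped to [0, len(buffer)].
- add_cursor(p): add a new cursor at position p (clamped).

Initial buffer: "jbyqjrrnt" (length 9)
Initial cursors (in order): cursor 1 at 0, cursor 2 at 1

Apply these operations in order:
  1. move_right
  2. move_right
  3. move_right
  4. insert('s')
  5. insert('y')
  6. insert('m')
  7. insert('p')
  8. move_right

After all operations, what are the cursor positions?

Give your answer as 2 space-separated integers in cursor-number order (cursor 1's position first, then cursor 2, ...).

Answer: 8 13

Derivation:
After op 1 (move_right): buffer="jbyqjrrnt" (len 9), cursors c1@1 c2@2, authorship .........
After op 2 (move_right): buffer="jbyqjrrnt" (len 9), cursors c1@2 c2@3, authorship .........
After op 3 (move_right): buffer="jbyqjrrnt" (len 9), cursors c1@3 c2@4, authorship .........
After op 4 (insert('s')): buffer="jbysqsjrrnt" (len 11), cursors c1@4 c2@6, authorship ...1.2.....
After op 5 (insert('y')): buffer="jbysyqsyjrrnt" (len 13), cursors c1@5 c2@8, authorship ...11.22.....
After op 6 (insert('m')): buffer="jbysymqsymjrrnt" (len 15), cursors c1@6 c2@10, authorship ...111.222.....
After op 7 (insert('p')): buffer="jbysympqsympjrrnt" (len 17), cursors c1@7 c2@12, authorship ...1111.2222.....
After op 8 (move_right): buffer="jbysympqsympjrrnt" (len 17), cursors c1@8 c2@13, authorship ...1111.2222.....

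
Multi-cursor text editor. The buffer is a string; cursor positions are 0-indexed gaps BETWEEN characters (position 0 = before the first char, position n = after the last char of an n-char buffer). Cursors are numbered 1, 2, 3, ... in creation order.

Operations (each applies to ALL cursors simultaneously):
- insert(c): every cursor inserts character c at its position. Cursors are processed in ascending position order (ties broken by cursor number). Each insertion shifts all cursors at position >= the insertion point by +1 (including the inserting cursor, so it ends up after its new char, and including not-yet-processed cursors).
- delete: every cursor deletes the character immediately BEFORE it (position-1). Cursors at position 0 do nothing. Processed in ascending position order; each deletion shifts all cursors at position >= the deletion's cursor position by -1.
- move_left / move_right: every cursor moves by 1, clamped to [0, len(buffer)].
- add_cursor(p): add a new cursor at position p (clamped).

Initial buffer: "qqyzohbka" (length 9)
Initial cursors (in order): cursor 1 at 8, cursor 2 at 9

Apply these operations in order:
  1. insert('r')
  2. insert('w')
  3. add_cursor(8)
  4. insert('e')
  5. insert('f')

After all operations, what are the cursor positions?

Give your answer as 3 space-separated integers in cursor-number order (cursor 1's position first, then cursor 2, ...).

Answer: 14 19 10

Derivation:
After op 1 (insert('r')): buffer="qqyzohbkrar" (len 11), cursors c1@9 c2@11, authorship ........1.2
After op 2 (insert('w')): buffer="qqyzohbkrwarw" (len 13), cursors c1@10 c2@13, authorship ........11.22
After op 3 (add_cursor(8)): buffer="qqyzohbkrwarw" (len 13), cursors c3@8 c1@10 c2@13, authorship ........11.22
After op 4 (insert('e')): buffer="qqyzohbkerwearwe" (len 16), cursors c3@9 c1@12 c2@16, authorship ........3111.222
After op 5 (insert('f')): buffer="qqyzohbkefrwefarwef" (len 19), cursors c3@10 c1@14 c2@19, authorship ........331111.2222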